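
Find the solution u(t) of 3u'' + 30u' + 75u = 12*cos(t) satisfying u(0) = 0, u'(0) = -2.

u = -24*exp(-5*t)/169 + 10*sin(t)/169 + 24*cos(t)/169 - 36*t*exp(-5*t)/13

Divide through by 3: u'' + 10u' + 25u = 4*cos(t).
Characteristic equation r² + 10r + 25 = 0 has discriminant (10)² - 4·(25) = 0, so r = -5 is a repeated root.
Hence u_h = (C1 + C2*t)*exp(-5*t).
Try u_p = A*cos(t) + B*sin(t). Substituting and equating the coefficients of cos(t) and sin(t) gives A = 24/169, B = 10/169, so u_p = 10*sin(t)/169 + 24*cos(t)/169.
General solution: u = 10*sin(t)/169 + 24*cos(t)/169 + C1*exp(-5*t) + C2*t*exp(-5*t).
Apply the initial conditions: u(0) = 24/169 + C1 = 0 and u'(0) = 10/169 + C2 - 5*C1 = -2. Solving gives C1 = -24/169, C2 = -36/13.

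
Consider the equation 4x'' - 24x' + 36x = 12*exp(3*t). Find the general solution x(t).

x = C1*exp(3*t) + 3*t**2*exp(3*t)/2 + C2*t*exp(3*t)

Divide through by 4: x'' - 6x' + 9x = 3*exp(3*t).
Characteristic equation r² - 6r + 9 = 0 has discriminant (-6)² - 4·(9) = 0, so r = 3 is a repeated root.
Hence x_h = (C1 + C2*t)*exp(3*t).
Since exp(3*t) solves the homogeneous equation (r = 3 is a root of multiplicity 2), multiply the trial by t^2. Try x_p = A*t^2*exp(3*t). Substituting into the equation and dividing by exp(3*t) gives A = 3/2, so x_p = 3*t^2*exp(3*t)/2.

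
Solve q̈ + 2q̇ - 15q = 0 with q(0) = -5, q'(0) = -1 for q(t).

q = -13*exp(3*t)/4 - 7*exp(-5*t)/4

Characteristic equation r² + 2r - 15 = 0 factors as (r + 5)(r - 3) = 0, so r = -5, 3.
Hence q_h = C1*exp(-5*t) + C2*exp(3*t).
Apply the initial conditions: q(0) = C1 + C2 = -5 and q'(0) = -5*C1 + 3*C2 = -1. Solving gives C1 = -7/4, C2 = -13/4.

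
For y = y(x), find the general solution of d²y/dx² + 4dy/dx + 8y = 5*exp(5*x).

Characteristic equation r² + 4r + 8 = 0 has discriminant (4)² - 4·(8) = -16 < 0, so r = -2 ± 2i.
Hence y_h = C1*cos(2*x)*exp(-2*x) + C2*exp(-2*x)*sin(2*x).
Try y_p = A*exp(5*x). Substituting into the equation and dividing by exp(5*x) gives A = 5/53, so y_p = 5*exp(5*x)/53.

y = 5*exp(5*x)/53 + C1*cos(2*x)*exp(-2*x) + C2*exp(-2*x)*sin(2*x)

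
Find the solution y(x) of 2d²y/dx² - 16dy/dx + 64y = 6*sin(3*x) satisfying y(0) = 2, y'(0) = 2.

y = 69*sin(3*x)/1105 + 72*cos(3*x)/1105 - 6549*exp(4*x)*sin(4*x)/4420 + 2138*cos(4*x)*exp(4*x)/1105

Divide through by 2: y'' - 8y' + 32y = 3*sin(3*x).
Characteristic equation r² - 8r + 32 = 0 has discriminant (-8)² - 4·(32) = -64 < 0, so r = 4 ± 4i.
Hence y_h = C1*cos(4*x)*exp(4*x) + C2*exp(4*x)*sin(4*x).
Try y_p = A*cos(3*x) + B*sin(3*x). Substituting and equating the coefficients of cos(3x) and sin(3x) gives A = 72/1105, B = 69/1105, so y_p = 69*sin(3*x)/1105 + 72*cos(3*x)/1105.
General solution: y = 69*sin(3*x)/1105 + 72*cos(3*x)/1105 + C1*cos(4*x)*exp(4*x) + C2*exp(4*x)*sin(4*x).
Apply the initial conditions: y(0) = 72/1105 + C1 = 2 and y'(0) = 207/1105 + 4*C1 + 4*C2 = 2. Solving gives C1 = 2138/1105, C2 = -6549/4420.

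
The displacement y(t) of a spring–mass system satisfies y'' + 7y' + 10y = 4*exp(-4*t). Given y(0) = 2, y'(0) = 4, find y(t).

Characteristic equation r² + 7r + 10 = 0 factors as (r + 2)(r + 5) = 0, so r = -2, -5.
Hence y_h = C1*exp(-2*t) + C2*exp(-5*t).
Try y_p = A*exp(-4*t). Substituting into the equation and dividing by exp(-4*t) gives A = -2, so y_p = -2*exp(-4*t).
General solution: y = -2*exp(-4*t) + C1*exp(-2*t) + C2*exp(-5*t).
Apply the initial conditions: y(0) = -2 + C1 + C2 = 2 and y'(0) = 8 - 5*C2 - 2*C1 = 4. Solving gives C1 = 16/3, C2 = -4/3.

y = -2*exp(-4*t) - 4*exp(-5*t)/3 + 16*exp(-2*t)/3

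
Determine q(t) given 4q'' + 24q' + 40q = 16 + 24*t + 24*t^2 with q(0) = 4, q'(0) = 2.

Divide through by 4: q'' + 6q' + 10q = 4 + 6*t + 6*t^2.
Characteristic equation r² + 6r + 10 = 0 has discriminant (6)² - 4·(10) = -4 < 0, so r = -3 ± i.
Hence q_h = C1*cos(t)*exp(-3*t) + C2*exp(-3*t)*sin(t).
For the particular solution try q_p = A0 + A1*t + A2*t^2. Substituting and matching coefficients of each power of t gives A0 = 44/125, A1 = -3/25, A2 = 3/5, so q_p = 44/125 - 3*t/25 + 3*t^2/5.
General solution: q = 44/125 - 3*t/25 + 3*t^2/5 + C1*cos(t)*exp(-3*t) + C2*exp(-3*t)*sin(t).
Apply the initial conditions: q(0) = 44/125 + C1 = 4 and q'(0) = -3/25 + C2 - 3*C1 = 2. Solving gives C1 = 456/125, C2 = 1633/125.

q = 44/125 - 3*t/25 + 3*t**2/5 + 456*cos(t)*exp(-3*t)/125 + 1633*exp(-3*t)*sin(t)/125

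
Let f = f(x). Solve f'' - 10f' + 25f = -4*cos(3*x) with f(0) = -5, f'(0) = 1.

f = -1429*exp(5*x)/289 - 16*cos(3*x)/289 + 30*sin(3*x)/289 + 432*x*exp(5*x)/17

Characteristic equation r² - 10r + 25 = 0 has discriminant (-10)² - 4·(25) = 0, so r = 5 is a repeated root.
Hence f_h = (C1 + C2*x)*exp(5*x).
Try f_p = A*cos(3*x) + B*sin(3*x). Substituting and equating the coefficients of cos(3x) and sin(3x) gives A = -16/289, B = 30/289, so f_p = -16*cos(3*x)/289 + 30*sin(3*x)/289.
General solution: f = -16*cos(3*x)/289 + 30*sin(3*x)/289 + C1*exp(5*x) + C2*x*exp(5*x).
Apply the initial conditions: f(0) = -16/289 + C1 = -5 and f'(0) = 90/289 + C2 + 5*C1 = 1. Solving gives C1 = -1429/289, C2 = 432/17.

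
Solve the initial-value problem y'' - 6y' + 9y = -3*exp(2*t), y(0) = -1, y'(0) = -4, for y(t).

y = -3*exp(2*t) + 2*exp(3*t) - 4*t*exp(3*t)

Characteristic equation r² - 6r + 9 = 0 has discriminant (-6)² - 4·(9) = 0, so r = 3 is a repeated root.
Hence y_h = (C1 + C2*t)*exp(3*t).
Try y_p = A*exp(2*t). Substituting into the equation and dividing by exp(2*t) gives A = -3, so y_p = -3*exp(2*t).
General solution: y = -3*exp(2*t) + C1*exp(3*t) + C2*t*exp(3*t).
Apply the initial conditions: y(0) = -3 + C1 = -1 and y'(0) = -6 + C2 + 3*C1 = -4. Solving gives C1 = 2, C2 = -4.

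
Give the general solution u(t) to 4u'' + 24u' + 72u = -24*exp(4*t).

u = -3*exp(4*t)/29 + C1*cos(3*t)*exp(-3*t) + C2*exp(-3*t)*sin(3*t)

Divide through by 4: u'' + 6u' + 18u = -6*exp(4*t).
Characteristic equation r² + 6r + 18 = 0 has discriminant (6)² - 4·(18) = -36 < 0, so r = -3 ± 3i.
Hence u_h = C1*cos(3*t)*exp(-3*t) + C2*exp(-3*t)*sin(3*t).
Try u_p = A*exp(4*t). Substituting into the equation and dividing by exp(4*t) gives A = -3/29, so u_p = -3*exp(4*t)/29.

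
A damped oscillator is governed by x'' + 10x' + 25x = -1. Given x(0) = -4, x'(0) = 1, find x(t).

x = -1/25 - 99*exp(-5*t)/25 - 94*t*exp(-5*t)/5

Characteristic equation r² + 10r + 25 = 0 has discriminant (10)² - 4·(25) = 0, so r = -5 is a repeated root.
Hence x_h = (C1 + C2*t)*exp(-5*t).
For the particular solution try x_p = A0. Substituting and matching coefficients of each power of t gives A0 = -1/25, so x_p = -1/25.
General solution: x = -1/25 + C1*exp(-5*t) + C2*t*exp(-5*t).
Apply the initial conditions: x(0) = -1/25 + C1 = -4 and x'(0) = C2 - 5*C1 = 1. Solving gives C1 = -99/25, C2 = -94/5.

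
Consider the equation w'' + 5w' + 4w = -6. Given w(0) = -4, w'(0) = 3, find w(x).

Characteristic equation r² + 5r + 4 = 0 factors as (r + 4)(r + 1) = 0, so r = -4, -1.
Hence w_h = C1*exp(-4*x) + C2*exp(-x).
For the particular solution try w_p = A0. Substituting and matching coefficients of each power of x gives A0 = -3/2, so w_p = -3/2.
General solution: w = -3/2 + C1*exp(-4*x) + C2*exp(-x).
Apply the initial conditions: w(0) = -3/2 + C1 + C2 = -4 and w'(0) = -C2 - 4*C1 = 3. Solving gives C1 = -1/6, C2 = -7/3.

w = -3/2 - 7*exp(-x)/3 - exp(-4*x)/6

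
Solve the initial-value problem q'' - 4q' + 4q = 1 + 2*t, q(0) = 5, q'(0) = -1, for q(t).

q = 3/4 + t/2 + 17*exp(2*t)/4 - 10*t*exp(2*t)

Characteristic equation r² - 4r + 4 = 0 has discriminant (-4)² - 4·(4) = 0, so r = 2 is a repeated root.
Hence q_h = (C1 + C2*t)*exp(2*t).
For the particular solution try q_p = A0 + A1*t. Substituting and matching coefficients of each power of t gives A0 = 3/4, A1 = 1/2, so q_p = 3/4 + t/2.
General solution: q = 3/4 + t/2 + C1*exp(2*t) + C2*t*exp(2*t).
Apply the initial conditions: q(0) = 3/4 + C1 = 5 and q'(0) = 1/2 + C2 + 2*C1 = -1. Solving gives C1 = 17/4, C2 = -10.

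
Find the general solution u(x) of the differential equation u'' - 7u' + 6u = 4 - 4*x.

Characteristic equation r² - 7r + 6 = 0 factors as (r - 1)(r - 6) = 0, so r = 1, 6.
Hence u_h = C1*exp(x) + C2*exp(6*x).
For the particular solution try u_p = A0 + A1*x. Substituting and matching coefficients of each power of x gives A0 = -1/9, A1 = -2/3, so u_p = -1/9 - 2*x/3.

u = -1/9 - 2*x/3 + C1*exp(x) + C2*exp(6*x)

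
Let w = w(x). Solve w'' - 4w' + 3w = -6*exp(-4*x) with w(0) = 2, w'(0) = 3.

Characteristic equation r² - 4r + 3 = 0 factors as (r - 3)(r - 1) = 0, so r = 3, 1.
Hence w_h = C1*exp(3*x) + C2*exp(x).
Try w_p = A*exp(-4*x). Substituting into the equation and dividing by exp(-4*x) gives A = -6/35, so w_p = -6*exp(-4*x)/35.
General solution: w = -6*exp(-4*x)/35 + C1*exp(3*x) + C2*exp(x).
Apply the initial conditions: w(0) = -6/35 + C1 + C2 = 2 and w'(0) = 24/35 + C2 + 3*C1 = 3. Solving gives C1 = 1/14, C2 = 21/10.

w = -6*exp(-4*x)/35 + exp(3*x)/14 + 21*exp(x)/10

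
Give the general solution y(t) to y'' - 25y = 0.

Characteristic equation r² - 25 = 0 factors as (r - 5)(r + 5) = 0, so r = 5, -5.
Hence y_h = C1*exp(5*t) + C2*exp(-5*t).

y = C1*exp(5*t) + C2*exp(-5*t)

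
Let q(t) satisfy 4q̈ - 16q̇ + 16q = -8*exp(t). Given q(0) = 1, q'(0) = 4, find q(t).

Divide through by 4: q'' - 4q' + 4q = -2*exp(t).
Characteristic equation r² - 4r + 4 = 0 has discriminant (-4)² - 4·(4) = 0, so r = 2 is a repeated root.
Hence q_h = (C1 + C2*t)*exp(2*t).
Try q_p = A*exp(t). Substituting into the equation and dividing by exp(t) gives A = -2, so q_p = -2*exp(t).
General solution: q = -2*exp(t) + C1*exp(2*t) + C2*t*exp(2*t).
Apply the initial conditions: q(0) = -2 + C1 = 1 and q'(0) = -2 + C2 + 2*C1 = 4. Solving gives C1 = 3, C2 = 0.

q = -2*exp(t) + 3*exp(2*t)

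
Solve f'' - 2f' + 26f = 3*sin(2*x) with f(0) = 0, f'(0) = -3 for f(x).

Characteristic equation r² - 2r + 26 = 0 has discriminant (-2)² - 4·(26) = -100 < 0, so r = 1 ± 5i.
Hence f_h = C1*cos(5*x)*exp(x) + C2*exp(x)*sin(5*x).
Try f_p = A*cos(2*x) + B*sin(2*x). Substituting and equating the coefficients of cos(2x) and sin(2x) gives A = 3/125, B = 33/250, so f_p = 3*cos(2*x)/125 + 33*sin(2*x)/250.
General solution: f = 3*cos(2*x)/125 + 33*sin(2*x)/250 + C1*cos(5*x)*exp(x) + C2*exp(x)*sin(5*x).
Apply the initial conditions: f(0) = 3/125 + C1 = 0 and f'(0) = 33/125 + C1 + 5*C2 = -3. Solving gives C1 = -3/125, C2 = -81/125.

f = 3*cos(2*x)/125 + 33*sin(2*x)/250 - 81*exp(x)*sin(5*x)/125 - 3*cos(5*x)*exp(x)/125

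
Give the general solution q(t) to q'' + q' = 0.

q = C2 + C1*exp(-t)

Characteristic equation r² + r = 0 factors as (r + 1)r = 0, so r = -1, 0.
Hence q_h = C1*exp(-t) + C2.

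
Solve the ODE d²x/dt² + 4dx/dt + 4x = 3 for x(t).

x = 3/4 + C1*exp(-2*t) + C2*t*exp(-2*t)

Characteristic equation r² + 4r + 4 = 0 has discriminant (4)² - 4·(4) = 0, so r = -2 is a repeated root.
Hence x_h = (C1 + C2*t)*exp(-2*t).
For the particular solution try x_p = A0. Substituting and matching coefficients of each power of t gives A0 = 3/4, so x_p = 3/4.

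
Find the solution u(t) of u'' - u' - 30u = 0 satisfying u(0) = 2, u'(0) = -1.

Characteristic equation r² - r - 30 = 0 factors as (r - 6)(r + 5) = 0, so r = 6, -5.
Hence u_h = C1*exp(6*t) + C2*exp(-5*t).
Apply the initial conditions: u(0) = C1 + C2 = 2 and u'(0) = -5*C2 + 6*C1 = -1. Solving gives C1 = 9/11, C2 = 13/11.

u = 9*exp(6*t)/11 + 13*exp(-5*t)/11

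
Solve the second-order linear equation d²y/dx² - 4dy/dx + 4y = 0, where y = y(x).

Characteristic equation r² - 4r + 4 = 0 has discriminant (-4)² - 4·(4) = 0, so r = 2 is a repeated root.
Hence y_h = (C1 + C2*x)*exp(2*x).

y = C1*exp(2*x) + C2*x*exp(2*x)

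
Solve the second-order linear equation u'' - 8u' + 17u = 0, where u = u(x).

Characteristic equation r² - 8r + 17 = 0 has discriminant (-8)² - 4·(17) = -4 < 0, so r = 4 ± i.
Hence u_h = C1*cos(x)*exp(4*x) + C2*exp(4*x)*sin(x).

u = C1*cos(x)*exp(4*x) + C2*exp(4*x)*sin(x)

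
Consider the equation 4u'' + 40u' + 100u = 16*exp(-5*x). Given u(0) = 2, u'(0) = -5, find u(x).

Divide through by 4: u'' + 10u' + 25u = 4*exp(-5*x).
Characteristic equation r² + 10r + 25 = 0 has discriminant (10)² - 4·(25) = 0, so r = -5 is a repeated root.
Hence u_h = (C1 + C2*x)*exp(-5*x).
Since exp(-5*x) solves the homogeneous equation (r = -5 is a root of multiplicity 2), multiply the trial by x^2. Try u_p = A*x^2*exp(-5*x). Substituting into the equation and dividing by exp(-5*x) gives A = 2, so u_p = 2*x^2*exp(-5*x).
General solution: u = C1*exp(-5*x) + 2*x^2*exp(-5*x) + C2*x*exp(-5*x).
Apply the initial conditions: u(0) = C1 = 2 and u'(0) = C2 - 5*C1 = -5. Solving gives C1 = 2, C2 = 5.

u = 2*exp(-5*x) + 2*x**2*exp(-5*x) + 5*x*exp(-5*x)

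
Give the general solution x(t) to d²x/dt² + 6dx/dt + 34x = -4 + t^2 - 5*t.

x = -450/4913 - 91*t/578 + t**2/34 + C1*cos(5*t)*exp(-3*t) + C2*exp(-3*t)*sin(5*t)

Characteristic equation r² + 6r + 34 = 0 has discriminant (6)² - 4·(34) = -100 < 0, so r = -3 ± 5i.
Hence x_h = C1*cos(5*t)*exp(-3*t) + C2*exp(-3*t)*sin(5*t).
For the particular solution try x_p = A0 + A1*t + A2*t^2. Substituting and matching coefficients of each power of t gives A0 = -450/4913, A1 = -91/578, A2 = 1/34, so x_p = -450/4913 - 91*t/578 + t^2/34.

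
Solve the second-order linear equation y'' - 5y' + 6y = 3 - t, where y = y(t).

Characteristic equation r² - 5r + 6 = 0 factors as (r - 2)(r - 3) = 0, so r = 2, 3.
Hence y_h = C1*exp(2*t) + C2*exp(3*t).
For the particular solution try y_p = A0 + A1*t. Substituting and matching coefficients of each power of t gives A0 = 13/36, A1 = -1/6, so y_p = 13/36 - t/6.

y = 13/36 - t/6 + C1*exp(2*t) + C2*exp(3*t)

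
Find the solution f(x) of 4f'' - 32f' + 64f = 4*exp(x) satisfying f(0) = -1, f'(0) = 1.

f = -10*exp(4*x)/9 + exp(x)/9 + 16*x*exp(4*x)/3

Divide through by 4: f'' - 8f' + 16f = exp(x).
Characteristic equation r² - 8r + 16 = 0 has discriminant (-8)² - 4·(16) = 0, so r = 4 is a repeated root.
Hence f_h = (C1 + C2*x)*exp(4*x).
Try f_p = A*exp(x). Substituting into the equation and dividing by exp(x) gives A = 1/9, so f_p = exp(x)/9.
General solution: f = exp(x)/9 + C1*exp(4*x) + C2*x*exp(4*x).
Apply the initial conditions: f(0) = 1/9 + C1 = -1 and f'(0) = 1/9 + C2 + 4*C1 = 1. Solving gives C1 = -10/9, C2 = 16/3.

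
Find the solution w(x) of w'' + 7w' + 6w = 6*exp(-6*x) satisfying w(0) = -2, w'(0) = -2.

Characteristic equation r² + 7r + 6 = 0 factors as (r + 6)(r + 1) = 0, so r = -6, -1.
Hence w_h = C1*exp(-6*x) + C2*exp(-x).
Since exp(-6*x) solves the homogeneous equation (r = -6 is a root of multiplicity 1), multiply the trial by x. Try w_p = A*x*exp(-6*x). Substituting into the equation and dividing by exp(-6*x) gives A = -6/5, so w_p = -6*x*exp(-6*x)/5.
General solution: w = C1*exp(-6*x) + C2*exp(-x) - 6*x*exp(-6*x)/5.
Apply the initial conditions: w(0) = C1 + C2 = -2 and w'(0) = -6/5 - C2 - 6*C1 = -2. Solving gives C1 = 14/25, C2 = -64/25.

w = -64*exp(-x)/25 + 14*exp(-6*x)/25 - 6*x*exp(-6*x)/5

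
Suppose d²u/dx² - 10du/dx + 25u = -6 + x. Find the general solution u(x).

u = -28/125 + x/25 + C1*exp(5*x) + C2*x*exp(5*x)

Characteristic equation r² - 10r + 25 = 0 has discriminant (-10)² - 4·(25) = 0, so r = 5 is a repeated root.
Hence u_h = (C1 + C2*x)*exp(5*x).
For the particular solution try u_p = A0 + A1*x. Substituting and matching coefficients of each power of x gives A0 = -28/125, A1 = 1/25, so u_p = -28/125 + x/25.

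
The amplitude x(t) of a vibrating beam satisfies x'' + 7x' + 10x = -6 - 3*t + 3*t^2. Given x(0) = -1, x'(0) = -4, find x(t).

Characteristic equation r² + 7r + 10 = 0 factors as (r + 5)(r + 2) = 0, so r = -5, -2.
Hence x_h = C1*exp(-5*t) + C2*exp(-2*t).
For the particular solution try x_p = A0 + A1*t + A2*t^2. Substituting and matching coefficients of each power of t gives A0 = -39/250, A1 = -18/25, A2 = 3/10, so x_p = -39/250 - 18*t/25 + 3*t^2/10.
General solution: x = -39/250 - 18*t/25 + 3*t^2/10 + C1*exp(-5*t) + C2*exp(-2*t).
Apply the initial conditions: x(0) = -39/250 + C1 + C2 = -1 and x'(0) = -18/25 - 5*C1 - 2*C2 = -4. Solving gives C1 = 207/125, C2 = -5/2.

x = -39/250 - 18*t/25 - 5*exp(-2*t)/2 + 3*t**2/10 + 207*exp(-5*t)/125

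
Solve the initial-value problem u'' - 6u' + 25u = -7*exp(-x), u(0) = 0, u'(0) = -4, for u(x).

u = -7*exp(-x)/32 - 39*exp(3*x)*sin(4*x)/32 + 7*cos(4*x)*exp(3*x)/32

Characteristic equation r² - 6r + 25 = 0 has discriminant (-6)² - 4·(25) = -64 < 0, so r = 3 ± 4i.
Hence u_h = C1*cos(4*x)*exp(3*x) + C2*exp(3*x)*sin(4*x).
Try u_p = A*exp(-x). Substituting into the equation and dividing by exp(-x) gives A = -7/32, so u_p = -7*exp(-x)/32.
General solution: u = -7*exp(-x)/32 + C1*cos(4*x)*exp(3*x) + C2*exp(3*x)*sin(4*x).
Apply the initial conditions: u(0) = -7/32 + C1 = 0 and u'(0) = 7/32 + 3*C1 + 4*C2 = -4. Solving gives C1 = 7/32, C2 = -39/32.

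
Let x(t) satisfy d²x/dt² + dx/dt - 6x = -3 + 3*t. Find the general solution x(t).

x = 5/12 - t/2 + C1*exp(2*t) + C2*exp(-3*t)

Characteristic equation r² + r - 6 = 0 factors as (r - 2)(r + 3) = 0, so r = 2, -3.
Hence x_h = C1*exp(2*t) + C2*exp(-3*t).
For the particular solution try x_p = A0 + A1*t. Substituting and matching coefficients of each power of t gives A0 = 5/12, A1 = -1/2, so x_p = 5/12 - t/2.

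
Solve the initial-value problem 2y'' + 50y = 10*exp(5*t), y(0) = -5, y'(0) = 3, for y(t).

y = sin(5*t)/2 - 51*cos(5*t)/10 + exp(5*t)/10

Divide through by 2: y'' + 25y = 5*exp(5*t).
Characteristic equation r² + 25 = 0 has discriminant (0)² - 4·(25) = -100 < 0, so r = ± 5i.
Hence y_h = C1*cos(5*t) + C2*sin(5*t).
Try y_p = A*exp(5*t). Substituting into the equation and dividing by exp(5*t) gives A = 1/10, so y_p = exp(5*t)/10.
General solution: y = exp(5*t)/10 + C1*cos(5*t) + C2*sin(5*t).
Apply the initial conditions: y(0) = 1/10 + C1 = -5 and y'(0) = 1/2 + 5*C2 = 3. Solving gives C1 = -51/10, C2 = 1/2.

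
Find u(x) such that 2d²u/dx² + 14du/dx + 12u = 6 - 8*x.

u = 23/18 - 2*x/3 + C1*exp(-6*x) + C2*exp(-x)

Divide through by 2: u'' + 7u' + 6u = 3 - 4*x.
Characteristic equation r² + 7r + 6 = 0 factors as (r + 6)(r + 1) = 0, so r = -6, -1.
Hence u_h = C1*exp(-6*x) + C2*exp(-x).
For the particular solution try u_p = A0 + A1*x. Substituting and matching coefficients of each power of x gives A0 = 23/18, A1 = -2/3, so u_p = 23/18 - 2*x/3.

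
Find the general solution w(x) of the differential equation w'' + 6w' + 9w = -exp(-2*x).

w = -exp(-2*x) + C1*exp(-3*x) + C2*x*exp(-3*x)

Characteristic equation r² + 6r + 9 = 0 has discriminant (6)² - 4·(9) = 0, so r = -3 is a repeated root.
Hence w_h = (C1 + C2*x)*exp(-3*x).
Try w_p = A*exp(-2*x). Substituting into the equation and dividing by exp(-2*x) gives A = -1, so w_p = -exp(-2*x).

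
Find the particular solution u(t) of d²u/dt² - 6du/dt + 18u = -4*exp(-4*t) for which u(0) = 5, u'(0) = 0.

u = -2*exp(-4*t)/29 - 449*exp(3*t)*sin(3*t)/87 + 147*cos(3*t)*exp(3*t)/29

Characteristic equation r² - 6r + 18 = 0 has discriminant (-6)² - 4·(18) = -36 < 0, so r = 3 ± 3i.
Hence u_h = C1*cos(3*t)*exp(3*t) + C2*exp(3*t)*sin(3*t).
Try u_p = A*exp(-4*t). Substituting into the equation and dividing by exp(-4*t) gives A = -2/29, so u_p = -2*exp(-4*t)/29.
General solution: u = -2*exp(-4*t)/29 + C1*cos(3*t)*exp(3*t) + C2*exp(3*t)*sin(3*t).
Apply the initial conditions: u(0) = -2/29 + C1 = 5 and u'(0) = 8/29 + 3*C1 + 3*C2 = 0. Solving gives C1 = 147/29, C2 = -449/87.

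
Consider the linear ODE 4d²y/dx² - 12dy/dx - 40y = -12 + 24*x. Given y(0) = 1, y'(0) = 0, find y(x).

y = 12/25 - 3*x/5 + 2*exp(-2*x)/7 + 41*exp(5*x)/175

Divide through by 4: y'' - 3y' - 10y = -3 + 6*x.
Characteristic equation r² - 3r - 10 = 0 factors as (r + 2)(r - 5) = 0, so r = -2, 5.
Hence y_h = C1*exp(-2*x) + C2*exp(5*x).
For the particular solution try y_p = A0 + A1*x. Substituting and matching coefficients of each power of x gives A0 = 12/25, A1 = -3/5, so y_p = 12/25 - 3*x/5.
General solution: y = 12/25 - 3*x/5 + C1*exp(-2*x) + C2*exp(5*x).
Apply the initial conditions: y(0) = 12/25 + C1 + C2 = 1 and y'(0) = -3/5 - 2*C1 + 5*C2 = 0. Solving gives C1 = 2/7, C2 = 41/175.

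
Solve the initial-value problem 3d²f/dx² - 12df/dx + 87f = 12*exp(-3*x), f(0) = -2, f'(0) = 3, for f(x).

Divide through by 3: f'' - 4f' + 29f = 4*exp(-3*x).
Characteristic equation r² - 4r + 29 = 0 has discriminant (-4)² - 4·(29) = -100 < 0, so r = 2 ± 5i.
Hence f_h = C1*cos(5*x)*exp(2*x) + C2*exp(2*x)*sin(5*x).
Try f_p = A*exp(-3*x). Substituting into the equation and dividing by exp(-3*x) gives A = 2/25, so f_p = 2*exp(-3*x)/25.
General solution: f = 2*exp(-3*x)/25 + C1*cos(5*x)*exp(2*x) + C2*exp(2*x)*sin(5*x).
Apply the initial conditions: f(0) = 2/25 + C1 = -2 and f'(0) = -6/25 + 2*C1 + 5*C2 = 3. Solving gives C1 = -52/25, C2 = 37/25.

f = 2*exp(-3*x)/25 - 52*cos(5*x)*exp(2*x)/25 + 37*exp(2*x)*sin(5*x)/25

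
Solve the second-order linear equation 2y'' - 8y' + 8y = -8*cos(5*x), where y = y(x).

y = 80*sin(5*x)/841 + 84*cos(5*x)/841 + C1*exp(2*x) + C2*x*exp(2*x)

Divide through by 2: y'' - 4y' + 4y = -4*cos(5*x).
Characteristic equation r² - 4r + 4 = 0 has discriminant (-4)² - 4·(4) = 0, so r = 2 is a repeated root.
Hence y_h = (C1 + C2*x)*exp(2*x).
Try y_p = A*cos(5*x) + B*sin(5*x). Substituting and equating the coefficients of cos(5x) and sin(5x) gives A = 84/841, B = 80/841, so y_p = 80*sin(5*x)/841 + 84*cos(5*x)/841.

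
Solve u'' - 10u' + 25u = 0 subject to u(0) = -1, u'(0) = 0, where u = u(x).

Characteristic equation r² - 10r + 25 = 0 has discriminant (-10)² - 4·(25) = 0, so r = 5 is a repeated root.
Hence u_h = (C1 + C2*x)*exp(5*x).
Apply the initial conditions: u(0) = C1 = -1 and u'(0) = C2 + 5*C1 = 0. Solving gives C1 = -1, C2 = 5.

u = -exp(5*x) + 5*x*exp(5*x)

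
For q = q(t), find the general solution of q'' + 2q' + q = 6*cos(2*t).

Characteristic equation r² + 2r + 1 = 0 has discriminant (2)² - 4·(1) = 0, so r = -1 is a repeated root.
Hence q_h = (C1 + C2*t)*exp(-t).
Try q_p = A*cos(2*t) + B*sin(2*t). Substituting and equating the coefficients of cos(2t) and sin(2t) gives A = -18/25, B = 24/25, so q_p = -18*cos(2*t)/25 + 24*sin(2*t)/25.

q = -18*cos(2*t)/25 + 24*sin(2*t)/25 + C1*exp(-t) + C2*t*exp(-t)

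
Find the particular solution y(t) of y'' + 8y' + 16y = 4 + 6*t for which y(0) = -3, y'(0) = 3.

y = 1/16 - 49*exp(-4*t)/16 + 3*t/8 - 77*t*exp(-4*t)/8

Characteristic equation r² + 8r + 16 = 0 has discriminant (8)² - 4·(16) = 0, so r = -4 is a repeated root.
Hence y_h = (C1 + C2*t)*exp(-4*t).
For the particular solution try y_p = A0 + A1*t. Substituting and matching coefficients of each power of t gives A0 = 1/16, A1 = 3/8, so y_p = 1/16 + 3*t/8.
General solution: y = 1/16 + 3*t/8 + C1*exp(-4*t) + C2*t*exp(-4*t).
Apply the initial conditions: y(0) = 1/16 + C1 = -3 and y'(0) = 3/8 + C2 - 4*C1 = 3. Solving gives C1 = -49/16, C2 = -77/8.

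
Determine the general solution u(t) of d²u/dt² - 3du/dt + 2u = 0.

u = C1*exp(t) + C2*exp(2*t)

Characteristic equation r² - 3r + 2 = 0 factors as (r - 1)(r - 2) = 0, so r = 1, 2.
Hence u_h = C1*exp(t) + C2*exp(2*t).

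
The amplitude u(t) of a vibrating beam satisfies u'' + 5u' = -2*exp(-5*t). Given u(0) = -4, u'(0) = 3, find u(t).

u = -87/25 - 13*exp(-5*t)/25 + 2*t*exp(-5*t)/5

Characteristic equation r² + 5r = 0 factors as (r + 5)r = 0, so r = -5, 0.
Hence u_h = C1*exp(-5*t) + C2.
Since exp(-5*t) solves the homogeneous equation (r = -5 is a root of multiplicity 1), multiply the trial by t. Try u_p = A*t*exp(-5*t). Substituting into the equation and dividing by exp(-5*t) gives A = 2/5, so u_p = 2*t*exp(-5*t)/5.
General solution: u = C2 + C1*exp(-5*t) + 2*t*exp(-5*t)/5.
Apply the initial conditions: u(0) = C1 + C2 = -4 and u'(0) = 2/5 - 5*C1 = 3. Solving gives C1 = -13/25, C2 = -87/25.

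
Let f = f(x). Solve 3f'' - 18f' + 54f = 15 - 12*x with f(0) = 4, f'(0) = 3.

Divide through by 3: f'' - 6f' + 18f = 5 - 4*x.
Characteristic equation r² - 6r + 18 = 0 has discriminant (-6)² - 4·(18) = -36 < 0, so r = 3 ± 3i.
Hence f_h = C1*cos(3*x)*exp(3*x) + C2*exp(3*x)*sin(3*x).
For the particular solution try f_p = A0 + A1*x. Substituting and matching coefficients of each power of x gives A0 = 11/54, A1 = -2/9, so f_p = 11/54 - 2*x/9.
General solution: f = 11/54 - 2*x/9 + C1*cos(3*x)*exp(3*x) + C2*exp(3*x)*sin(3*x).
Apply the initial conditions: f(0) = 11/54 + C1 = 4 and f'(0) = -2/9 + 3*C1 + 3*C2 = 3. Solving gives C1 = 205/54, C2 = -49/18.

f = 11/54 - 2*x/9 - 49*exp(3*x)*sin(3*x)/18 + 205*cos(3*x)*exp(3*x)/54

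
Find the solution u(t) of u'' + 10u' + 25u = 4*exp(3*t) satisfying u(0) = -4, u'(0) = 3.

Characteristic equation r² + 10r + 25 = 0 has discriminant (10)² - 4·(25) = 0, so r = -5 is a repeated root.
Hence u_h = (C1 + C2*t)*exp(-5*t).
Try u_p = A*exp(3*t). Substituting into the equation and dividing by exp(3*t) gives A = 1/16, so u_p = exp(3*t)/16.
General solution: u = exp(3*t)/16 + C1*exp(-5*t) + C2*t*exp(-5*t).
Apply the initial conditions: u(0) = 1/16 + C1 = -4 and u'(0) = 3/16 + C2 - 5*C1 = 3. Solving gives C1 = -65/16, C2 = -35/2.

u = -65*exp(-5*t)/16 + exp(3*t)/16 - 35*t*exp(-5*t)/2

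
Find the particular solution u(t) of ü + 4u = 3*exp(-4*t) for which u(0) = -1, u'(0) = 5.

u = -23*cos(2*t)/20 + 3*exp(-4*t)/20 + 14*sin(2*t)/5

Characteristic equation r² + 4 = 0 has discriminant (0)² - 4·(4) = -16 < 0, so r = ± 2i.
Hence u_h = C1*cos(2*t) + C2*sin(2*t).
Try u_p = A*exp(-4*t). Substituting into the equation and dividing by exp(-4*t) gives A = 3/20, so u_p = 3*exp(-4*t)/20.
General solution: u = 3*exp(-4*t)/20 + C1*cos(2*t) + C2*sin(2*t).
Apply the initial conditions: u(0) = 3/20 + C1 = -1 and u'(0) = -3/5 + 2*C2 = 5. Solving gives C1 = -23/20, C2 = 14/5.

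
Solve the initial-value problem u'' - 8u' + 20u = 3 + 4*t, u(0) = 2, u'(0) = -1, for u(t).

u = 23/100 + t/5 - 207*exp(4*t)*sin(2*t)/50 + 177*cos(2*t)*exp(4*t)/100

Characteristic equation r² - 8r + 20 = 0 has discriminant (-8)² - 4·(20) = -16 < 0, so r = 4 ± 2i.
Hence u_h = C1*cos(2*t)*exp(4*t) + C2*exp(4*t)*sin(2*t).
For the particular solution try u_p = A0 + A1*t. Substituting and matching coefficients of each power of t gives A0 = 23/100, A1 = 1/5, so u_p = 23/100 + t/5.
General solution: u = 23/100 + t/5 + C1*cos(2*t)*exp(4*t) + C2*exp(4*t)*sin(2*t).
Apply the initial conditions: u(0) = 23/100 + C1 = 2 and u'(0) = 1/5 + 2*C2 + 4*C1 = -1. Solving gives C1 = 177/100, C2 = -207/50.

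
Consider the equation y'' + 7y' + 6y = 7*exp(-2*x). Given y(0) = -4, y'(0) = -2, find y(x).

Characteristic equation r² + 7r + 6 = 0 factors as (r + 6)(r + 1) = 0, so r = -6, -1.
Hence y_h = C1*exp(-6*x) + C2*exp(-x).
Try y_p = A*exp(-2*x). Substituting into the equation and dividing by exp(-2*x) gives A = -7/4, so y_p = -7*exp(-2*x)/4.
General solution: y = -7*exp(-2*x)/4 + C1*exp(-6*x) + C2*exp(-x).
Apply the initial conditions: y(0) = -7/4 + C1 + C2 = -4 and y'(0) = 7/2 - C2 - 6*C1 = -2. Solving gives C1 = 31/20, C2 = -19/5.

y = -19*exp(-x)/5 - 7*exp(-2*x)/4 + 31*exp(-6*x)/20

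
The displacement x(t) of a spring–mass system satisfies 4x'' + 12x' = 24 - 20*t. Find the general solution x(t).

x = C2 - 5*t**2/6 + 23*t/9 + C1*exp(-3*t)

Divide through by 4: x'' + 3x' = 6 - 5*t.
Characteristic equation r² + 3r = 0 factors as (r + 3)r = 0, so r = -3, 0.
Hence x_h = C1*exp(-3*t) + C2.
Since 0 is a characteristic root (multiplicity 1), multiply the polynomial trial by t: try x_p = t*(A0 + A1*t). Substituting and matching coefficients of each power of t gives A0 = 23/9, A1 = -5/6, so x_p = -5*t^2/6 + 23*t/9.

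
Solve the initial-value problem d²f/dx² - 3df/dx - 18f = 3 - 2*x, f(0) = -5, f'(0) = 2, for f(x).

f = -5/27 - 277*exp(-3*x)/81 - 113*exp(6*x)/81 + x/9

Characteristic equation r² - 3r - 18 = 0 factors as (r + 3)(r - 6) = 0, so r = -3, 6.
Hence f_h = C1*exp(-3*x) + C2*exp(6*x).
For the particular solution try f_p = A0 + A1*x. Substituting and matching coefficients of each power of x gives A0 = -5/27, A1 = 1/9, so f_p = -5/27 + x/9.
General solution: f = -5/27 + x/9 + C1*exp(-3*x) + C2*exp(6*x).
Apply the initial conditions: f(0) = -5/27 + C1 + C2 = -5 and f'(0) = 1/9 - 3*C1 + 6*C2 = 2. Solving gives C1 = -277/81, C2 = -113/81.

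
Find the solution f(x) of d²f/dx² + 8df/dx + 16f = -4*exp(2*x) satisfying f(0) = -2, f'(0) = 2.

f = -17*exp(-4*x)/9 - exp(2*x)/9 - 16*x*exp(-4*x)/3

Characteristic equation r² + 8r + 16 = 0 has discriminant (8)² - 4·(16) = 0, so r = -4 is a repeated root.
Hence f_h = (C1 + C2*x)*exp(-4*x).
Try f_p = A*exp(2*x). Substituting into the equation and dividing by exp(2*x) gives A = -1/9, so f_p = -exp(2*x)/9.
General solution: f = -exp(2*x)/9 + C1*exp(-4*x) + C2*x*exp(-4*x).
Apply the initial conditions: f(0) = -1/9 + C1 = -2 and f'(0) = -2/9 + C2 - 4*C1 = 2. Solving gives C1 = -17/9, C2 = -16/3.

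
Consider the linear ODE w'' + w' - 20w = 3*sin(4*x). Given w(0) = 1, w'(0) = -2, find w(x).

w = -27*sin(4*x)/328 - 3*cos(4*x)/328 + 3*exp(4*x)/8 + 26*exp(-5*x)/41

Characteristic equation r² + r - 20 = 0 factors as (r + 5)(r - 4) = 0, so r = -5, 4.
Hence w_h = C1*exp(-5*x) + C2*exp(4*x).
Try w_p = A*cos(4*x) + B*sin(4*x). Substituting and equating the coefficients of cos(4x) and sin(4x) gives A = -3/328, B = -27/328, so w_p = -27*sin(4*x)/328 - 3*cos(4*x)/328.
General solution: w = -27*sin(4*x)/328 - 3*cos(4*x)/328 + C1*exp(-5*x) + C2*exp(4*x).
Apply the initial conditions: w(0) = -3/328 + C1 + C2 = 1 and w'(0) = -27/82 - 5*C1 + 4*C2 = -2. Solving gives C1 = 26/41, C2 = 3/8.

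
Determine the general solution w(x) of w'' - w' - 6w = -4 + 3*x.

w = 3/4 - x/2 + C1*exp(3*x) + C2*exp(-2*x)

Characteristic equation r² - r - 6 = 0 factors as (r - 3)(r + 2) = 0, so r = 3, -2.
Hence w_h = C1*exp(3*x) + C2*exp(-2*x).
For the particular solution try w_p = A0 + A1*x. Substituting and matching coefficients of each power of x gives A0 = 3/4, A1 = -1/2, so w_p = 3/4 - x/2.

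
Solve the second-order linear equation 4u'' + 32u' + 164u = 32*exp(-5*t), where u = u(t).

Divide through by 4: u'' + 8u' + 41u = 8*exp(-5*t).
Characteristic equation r² + 8r + 41 = 0 has discriminant (8)² - 4·(41) = -100 < 0, so r = -4 ± 5i.
Hence u_h = C1*cos(5*t)*exp(-4*t) + C2*exp(-4*t)*sin(5*t).
Try u_p = A*exp(-5*t). Substituting into the equation and dividing by exp(-5*t) gives A = 4/13, so u_p = 4*exp(-5*t)/13.

u = 4*exp(-5*t)/13 + C1*cos(5*t)*exp(-4*t) + C2*exp(-4*t)*sin(5*t)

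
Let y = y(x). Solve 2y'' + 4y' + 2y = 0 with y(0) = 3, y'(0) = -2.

Divide through by 2: y'' + 2y' + y = 0.
Characteristic equation r² + 2r + 1 = 0 has discriminant (2)² - 4·(1) = 0, so r = -1 is a repeated root.
Hence y_h = (C1 + C2*x)*exp(-x).
Apply the initial conditions: y(0) = C1 = 3 and y'(0) = C2 - C1 = -2. Solving gives C1 = 3, C2 = 1.

y = 3*exp(-x) + x*exp(-x)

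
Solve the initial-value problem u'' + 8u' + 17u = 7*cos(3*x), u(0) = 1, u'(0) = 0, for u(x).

u = 7*cos(3*x)/80 + 21*sin(3*x)/80 + 73*cos(x)*exp(-4*x)/80 + 229*exp(-4*x)*sin(x)/80

Characteristic equation r² + 8r + 17 = 0 has discriminant (8)² - 4·(17) = -4 < 0, so r = -4 ± i.
Hence u_h = C1*cos(x)*exp(-4*x) + C2*exp(-4*x)*sin(x).
Try u_p = A*cos(3*x) + B*sin(3*x). Substituting and equating the coefficients of cos(3x) and sin(3x) gives A = 7/80, B = 21/80, so u_p = 7*cos(3*x)/80 + 21*sin(3*x)/80.
General solution: u = 7*cos(3*x)/80 + 21*sin(3*x)/80 + C1*cos(x)*exp(-4*x) + C2*exp(-4*x)*sin(x).
Apply the initial conditions: u(0) = 7/80 + C1 = 1 and u'(0) = 63/80 + C2 - 4*C1 = 0. Solving gives C1 = 73/80, C2 = 229/80.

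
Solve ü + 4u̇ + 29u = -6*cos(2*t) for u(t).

u = -150*cos(2*t)/689 - 48*sin(2*t)/689 + C1*cos(5*t)*exp(-2*t) + C2*exp(-2*t)*sin(5*t)

Characteristic equation r² + 4r + 29 = 0 has discriminant (4)² - 4·(29) = -100 < 0, so r = -2 ± 5i.
Hence u_h = C1*cos(5*t)*exp(-2*t) + C2*exp(-2*t)*sin(5*t).
Try u_p = A*cos(2*t) + B*sin(2*t). Substituting and equating the coefficients of cos(2t) and sin(2t) gives A = -150/689, B = -48/689, so u_p = -150*cos(2*t)/689 - 48*sin(2*t)/689.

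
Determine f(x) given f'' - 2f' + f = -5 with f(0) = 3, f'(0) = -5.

Characteristic equation r² - 2r + 1 = 0 has discriminant (-2)² - 4·(1) = 0, so r = 1 is a repeated root.
Hence f_h = (C1 + C2*x)*exp(x).
For the particular solution try f_p = A0. Substituting and matching coefficients of each power of x gives A0 = -5, so f_p = -5.
General solution: f = -5 + C1*exp(x) + C2*x*exp(x).
Apply the initial conditions: f(0) = -5 + C1 = 3 and f'(0) = C1 + C2 = -5. Solving gives C1 = 8, C2 = -13.

f = -5 + 8*exp(x) - 13*x*exp(x)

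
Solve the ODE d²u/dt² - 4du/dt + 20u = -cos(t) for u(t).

u = -19*cos(t)/377 + 4*sin(t)/377 + C1*cos(4*t)*exp(2*t) + C2*exp(2*t)*sin(4*t)

Characteristic equation r² - 4r + 20 = 0 has discriminant (-4)² - 4·(20) = -64 < 0, so r = 2 ± 4i.
Hence u_h = C1*cos(4*t)*exp(2*t) + C2*exp(2*t)*sin(4*t).
Try u_p = A*cos(t) + B*sin(t). Substituting and equating the coefficients of cos(t) and sin(t) gives A = -19/377, B = 4/377, so u_p = -19*cos(t)/377 + 4*sin(t)/377.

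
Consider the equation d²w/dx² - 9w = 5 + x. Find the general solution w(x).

w = -5/9 - x/9 + C1*exp(-3*x) + C2*exp(3*x)

Characteristic equation r² - 9 = 0 factors as (r + 3)(r - 3) = 0, so r = -3, 3.
Hence w_h = C1*exp(-3*x) + C2*exp(3*x).
For the particular solution try w_p = A0 + A1*x. Substituting and matching coefficients of each power of x gives A0 = -5/9, A1 = -1/9, so w_p = -5/9 - x/9.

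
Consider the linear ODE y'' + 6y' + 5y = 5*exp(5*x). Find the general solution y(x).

y = exp(5*x)/12 + C1*exp(-5*x) + C2*exp(-x)

Characteristic equation r² + 6r + 5 = 0 factors as (r + 5)(r + 1) = 0, so r = -5, -1.
Hence y_h = C1*exp(-5*x) + C2*exp(-x).
Try y_p = A*exp(5*x). Substituting into the equation and dividing by exp(5*x) gives A = 1/12, so y_p = exp(5*x)/12.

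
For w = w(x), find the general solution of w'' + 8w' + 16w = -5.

w = -5/16 + C1*exp(-4*x) + C2*x*exp(-4*x)

Characteristic equation r² + 8r + 16 = 0 has discriminant (8)² - 4·(16) = 0, so r = -4 is a repeated root.
Hence w_h = (C1 + C2*x)*exp(-4*x).
For the particular solution try w_p = A0. Substituting and matching coefficients of each power of x gives A0 = -5/16, so w_p = -5/16.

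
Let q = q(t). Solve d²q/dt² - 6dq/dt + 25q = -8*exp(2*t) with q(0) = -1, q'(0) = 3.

Characteristic equation r² - 6r + 25 = 0 has discriminant (-6)² - 4·(25) = -64 < 0, so r = 3 ± 4i.
Hence q_h = C1*cos(4*t)*exp(3*t) + C2*exp(3*t)*sin(4*t).
Try q_p = A*exp(2*t). Substituting into the equation and dividing by exp(2*t) gives A = -8/17, so q_p = -8*exp(2*t)/17.
General solution: q = -8*exp(2*t)/17 + C1*cos(4*t)*exp(3*t) + C2*exp(3*t)*sin(4*t).
Apply the initial conditions: q(0) = -8/17 + C1 = -1 and q'(0) = -16/17 + 3*C1 + 4*C2 = 3. Solving gives C1 = -9/17, C2 = 47/34.

q = -8*exp(2*t)/17 - 9*cos(4*t)*exp(3*t)/17 + 47*exp(3*t)*sin(4*t)/34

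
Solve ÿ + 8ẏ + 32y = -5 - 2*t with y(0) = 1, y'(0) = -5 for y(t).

y = -9/64 - t/16 - 3*exp(-4*t)*sin(4*t)/32 + 73*cos(4*t)*exp(-4*t)/64

Characteristic equation r² + 8r + 32 = 0 has discriminant (8)² - 4·(32) = -64 < 0, so r = -4 ± 4i.
Hence y_h = C1*cos(4*t)*exp(-4*t) + C2*exp(-4*t)*sin(4*t).
For the particular solution try y_p = A0 + A1*t. Substituting and matching coefficients of each power of t gives A0 = -9/64, A1 = -1/16, so y_p = -9/64 - t/16.
General solution: y = -9/64 - t/16 + C1*cos(4*t)*exp(-4*t) + C2*exp(-4*t)*sin(4*t).
Apply the initial conditions: y(0) = -9/64 + C1 = 1 and y'(0) = -1/16 - 4*C1 + 4*C2 = -5. Solving gives C1 = 73/64, C2 = -3/32.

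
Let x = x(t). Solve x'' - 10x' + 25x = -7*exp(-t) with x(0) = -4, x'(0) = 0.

x = -137*exp(5*t)/36 - 7*exp(-t)/36 + 113*t*exp(5*t)/6

Characteristic equation r² - 10r + 25 = 0 has discriminant (-10)² - 4·(25) = 0, so r = 5 is a repeated root.
Hence x_h = (C1 + C2*t)*exp(5*t).
Try x_p = A*exp(-t). Substituting into the equation and dividing by exp(-t) gives A = -7/36, so x_p = -7*exp(-t)/36.
General solution: x = -7*exp(-t)/36 + C1*exp(5*t) + C2*t*exp(5*t).
Apply the initial conditions: x(0) = -7/36 + C1 = -4 and x'(0) = 7/36 + C2 + 5*C1 = 0. Solving gives C1 = -137/36, C2 = 113/6.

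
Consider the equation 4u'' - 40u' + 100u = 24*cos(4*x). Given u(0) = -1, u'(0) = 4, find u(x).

Divide through by 4: u'' - 10u' + 25u = 6*cos(4*x).
Characteristic equation r² - 10r + 25 = 0 has discriminant (-10)² - 4·(25) = 0, so r = 5 is a repeated root.
Hence u_h = (C1 + C2*x)*exp(5*x).
Try u_p = A*cos(4*x) + B*sin(4*x). Substituting and equating the coefficients of cos(4x) and sin(4x) gives A = 54/1681, B = -240/1681, so u_p = -240*sin(4*x)/1681 + 54*cos(4*x)/1681.
General solution: u = -240*sin(4*x)/1681 + 54*cos(4*x)/1681 + C1*exp(5*x) + C2*x*exp(5*x).
Apply the initial conditions: u(0) = 54/1681 + C1 = -1 and u'(0) = -960/1681 + C2 + 5*C1 = 4. Solving gives C1 = -1735/1681, C2 = 399/41.

u = -1735*exp(5*x)/1681 - 240*sin(4*x)/1681 + 54*cos(4*x)/1681 + 399*x*exp(5*x)/41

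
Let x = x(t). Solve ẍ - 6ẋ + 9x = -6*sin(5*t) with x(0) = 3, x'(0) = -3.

x = -45*cos(5*t)/289 + 24*sin(5*t)/289 + 912*exp(3*t)/289 - 219*t*exp(3*t)/17

Characteristic equation r² - 6r + 9 = 0 has discriminant (-6)² - 4·(9) = 0, so r = 3 is a repeated root.
Hence x_h = (C1 + C2*t)*exp(3*t).
Try x_p = A*cos(5*t) + B*sin(5*t). Substituting and equating the coefficients of cos(5t) and sin(5t) gives A = -45/289, B = 24/289, so x_p = -45*cos(5*t)/289 + 24*sin(5*t)/289.
General solution: x = -45*cos(5*t)/289 + 24*sin(5*t)/289 + C1*exp(3*t) + C2*t*exp(3*t).
Apply the initial conditions: x(0) = -45/289 + C1 = 3 and x'(0) = 120/289 + C2 + 3*C1 = -3. Solving gives C1 = 912/289, C2 = -219/17.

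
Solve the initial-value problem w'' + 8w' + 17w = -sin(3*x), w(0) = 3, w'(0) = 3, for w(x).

w = -sin(3*x)/80 + 3*cos(3*x)/80 + 237*cos(x)*exp(-4*x)/80 + 1191*exp(-4*x)*sin(x)/80

Characteristic equation r² + 8r + 17 = 0 has discriminant (8)² - 4·(17) = -4 < 0, so r = -4 ± i.
Hence w_h = C1*cos(x)*exp(-4*x) + C2*exp(-4*x)*sin(x).
Try w_p = A*cos(3*x) + B*sin(3*x). Substituting and equating the coefficients of cos(3x) and sin(3x) gives A = 3/80, B = -1/80, so w_p = -sin(3*x)/80 + 3*cos(3*x)/80.
General solution: w = -sin(3*x)/80 + 3*cos(3*x)/80 + C1*cos(x)*exp(-4*x) + C2*exp(-4*x)*sin(x).
Apply the initial conditions: w(0) = 3/80 + C1 = 3 and w'(0) = -3/80 + C2 - 4*C1 = 3. Solving gives C1 = 237/80, C2 = 1191/80.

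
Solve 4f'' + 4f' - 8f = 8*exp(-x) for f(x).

f = -exp(-x) + C1*exp(x) + C2*exp(-2*x)

Divide through by 4: f'' + f' - 2f = 2*exp(-x).
Characteristic equation r² + r - 2 = 0 factors as (r - 1)(r + 2) = 0, so r = 1, -2.
Hence f_h = C1*exp(x) + C2*exp(-2*x).
Try f_p = A*exp(-x). Substituting into the equation and dividing by exp(-x) gives A = -1, so f_p = -exp(-x).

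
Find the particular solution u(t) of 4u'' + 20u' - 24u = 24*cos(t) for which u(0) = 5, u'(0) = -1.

u = -21*cos(t)/37 + 15*sin(t)/37 + 32*exp(t)/7 + 258*exp(-6*t)/259

Divide through by 4: u'' + 5u' - 6u = 6*cos(t).
Characteristic equation r² + 5r - 6 = 0 factors as (r - 1)(r + 6) = 0, so r = 1, -6.
Hence u_h = C1*exp(t) + C2*exp(-6*t).
Try u_p = A*cos(t) + B*sin(t). Substituting and equating the coefficients of cos(t) and sin(t) gives A = -21/37, B = 15/37, so u_p = -21*cos(t)/37 + 15*sin(t)/37.
General solution: u = -21*cos(t)/37 + 15*sin(t)/37 + C1*exp(t) + C2*exp(-6*t).
Apply the initial conditions: u(0) = -21/37 + C1 + C2 = 5 and u'(0) = 15/37 + C1 - 6*C2 = -1. Solving gives C1 = 32/7, C2 = 258/259.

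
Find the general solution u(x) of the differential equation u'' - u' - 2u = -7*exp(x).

Characteristic equation r² - r - 2 = 0 factors as (r + 1)(r - 2) = 0, so r = -1, 2.
Hence u_h = C1*exp(-x) + C2*exp(2*x).
Try u_p = A*exp(x). Substituting into the equation and dividing by exp(x) gives A = 7/2, so u_p = 7*exp(x)/2.

u = 7*exp(x)/2 + C1*exp(-x) + C2*exp(2*x)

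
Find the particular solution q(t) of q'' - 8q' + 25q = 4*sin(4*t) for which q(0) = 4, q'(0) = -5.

Characteristic equation r² - 8r + 25 = 0 has discriminant (-8)² - 4·(25) = -36 < 0, so r = 4 ± 3i.
Hence q_h = C1*cos(3*t)*exp(4*t) + C2*exp(4*t)*sin(3*t).
Try q_p = A*cos(4*t) + B*sin(4*t). Substituting and equating the coefficients of cos(4t) and sin(4t) gives A = 128/1105, B = 36/1105, so q_p = 36*sin(4*t)/1105 + 128*cos(4*t)/1105.
General solution: q = 36*sin(4*t)/1105 + 128*cos(4*t)/1105 + C1*cos(3*t)*exp(4*t) + C2*exp(4*t)*sin(3*t).
Apply the initial conditions: q(0) = 128/1105 + C1 = 4 and q'(0) = 144/1105 + 3*C2 + 4*C1 = -5. Solving gives C1 = 4292/1105, C2 = -22837/3315.

q = 36*sin(4*t)/1105 + 128*cos(4*t)/1105 - 22837*exp(4*t)*sin(3*t)/3315 + 4292*cos(3*t)*exp(4*t)/1105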